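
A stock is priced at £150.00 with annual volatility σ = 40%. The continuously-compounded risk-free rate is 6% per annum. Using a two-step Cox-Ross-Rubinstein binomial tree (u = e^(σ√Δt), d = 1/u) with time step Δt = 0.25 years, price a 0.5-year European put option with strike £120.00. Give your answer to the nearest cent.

£4.95

CRR parameters: u = e^(σ√Δt) = e^(0.4·√0.25) = 1.2214, d = 1/u = 0.8187
Per-period rate: rΔt = 0.06·0.25 = 0.015, so R = e^0.015 = 1.0151
Risk-neutral probability p = (e^0.015 − 0.8187)/(1.2214 − 0.8187) = 0.1964/0.4027 = 0.4877
Terminal stock prices: S_uu = 223.8, S_ud = 150, S_dd = 100.5
Terminal payoffs (K − S): max(-103.8, 0) = 0, max(-30, 0) = 0, max(19.45, 0) = 19.45
Node u (S = 183.2): V_u = e^(−0.015)·[0.4877·0.0000 + 0.5123·0.0000] = 0.0000
Node d (S = 122.8): V_d = e^(−0.015)·[0.4877·0.0000 + 0.5123·19.4520] = 9.8169
Node 0 (S = 150): V_0 = e^(−0.015)·[0.4877·0.0000 + 0.5123·9.8169] = 4.9544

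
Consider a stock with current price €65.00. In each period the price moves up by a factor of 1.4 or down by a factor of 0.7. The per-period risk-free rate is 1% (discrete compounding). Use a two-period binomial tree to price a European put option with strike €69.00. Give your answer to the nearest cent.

€13.87

Risk-neutral probability p = (1 + 0.01 − 0.7)/(1.4 − 0.7) = 0.3100/0.7000 = 0.4429
Terminal stock prices: S_uu = 127.4, S_ud = 63.7, S_dd = 31.85
Terminal payoffs (K − S): max(-58.4, 0) = 0, max(5.3, 0) = 5.3, max(37.15, 0) = 37.15
Node u (S = 91): V_u = 1/1.01·[0.4429·0.0000 + 0.5571·5.3000] = 2.9236
Node d (S = 45.5): V_d = 1/1.01·[0.4429·5.3000 + 0.5571·37.1500] = 22.8168
Node 0 (S = 65): V_0 = 1/1.01·[0.4429·2.9236 + 0.5571·22.8168] = 13.8683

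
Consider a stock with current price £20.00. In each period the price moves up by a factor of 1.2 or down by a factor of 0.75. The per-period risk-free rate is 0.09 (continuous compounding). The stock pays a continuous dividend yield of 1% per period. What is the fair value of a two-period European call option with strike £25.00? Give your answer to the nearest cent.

£1.74

Per-period risk-free factor R = e^0.09 = 1.0942; dividend-adjusted growth = e^(0.09−0.01) = 1.0833.
Risk-neutral probability p = (1.0833 − 0.75)/(1.2 − 0.75) = 0.3333/0.4500 = 0.7406
Terminal stock prices: S_uu = 28.8, S_ud = 18, S_dd = 11.25
Terminal payoffs (S − K): max(3.8, 0) = 3.8, max(-7, 0) = 0, max(-13.75, 0) = 0
Node u (S = 24): V_u = e^(−0.09)·[0.7406·3.8000 + 0.2594·0.0000] = 2.5722
Node d (S = 15): V_d = e^(−0.09)·[0.7406·0.0000 + 0.2594·0.0000] = 0.0000
Node 0 (S = 20): V_0 = e^(−0.09)·[0.7406·2.5722 + 0.2594·0.0000] = 1.7411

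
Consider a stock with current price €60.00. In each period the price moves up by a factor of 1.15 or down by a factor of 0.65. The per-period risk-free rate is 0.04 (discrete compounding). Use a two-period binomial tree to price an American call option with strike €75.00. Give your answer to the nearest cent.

€2.45

Risk-neutral probability p = (1 + 0.04 − 0.65)/(1.15 − 0.65) = 0.3900/0.5000 = 0.7800
Terminal stock prices: S_uu = 79.35, S_ud = 44.85, S_dd = 25.35
Terminal payoffs (S − K): max(4.35, 0) = 4.35, max(-30.15, 0) = 0, max(-49.65, 0) = 0
Node u (S = 69): continuation = 1/1.04·[0.7800·4.3500 + 0.2200·0.0000] = 3.2625; exercise value = 0.0000 ≤ continuation, so V_u = 3.2625
Node d (S = 39): continuation = 1/1.04·[0.7800·0.0000 + 0.2200·0.0000] = 0.0000; exercise value = 0.0000 ≤ continuation, so V_d = 0.0000
Node 0 (S = 60): continuation = 1/1.04·[0.7800·3.2625 + 0.2200·0.0000] = 2.4469; exercise value = 0.0000 ≤ continuation, so V_0 = 2.4469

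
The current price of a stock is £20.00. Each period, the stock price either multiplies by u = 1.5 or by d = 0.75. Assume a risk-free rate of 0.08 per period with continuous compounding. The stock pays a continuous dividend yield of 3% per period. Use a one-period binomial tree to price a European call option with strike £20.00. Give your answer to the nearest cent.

Per-period risk-free factor R = e^0.08 = 1.0833; dividend-adjusted growth = e^(0.08−0.03) = 1.0513.
Risk-neutral probability p = (1.0513 − 0.75)/(1.5 − 0.75) = 0.3013/0.7500 = 0.4017
Terminal stock prices: S_u = 30, S_d = 15
Terminal payoffs (S − K): max(10, 0) = 10, max(-5, 0) = 0
Node 0 (S = 20): V_0 = e^(−0.08)·[0.4017·10.0000 + 0.5983·0.0000] = 3.7081

£3.71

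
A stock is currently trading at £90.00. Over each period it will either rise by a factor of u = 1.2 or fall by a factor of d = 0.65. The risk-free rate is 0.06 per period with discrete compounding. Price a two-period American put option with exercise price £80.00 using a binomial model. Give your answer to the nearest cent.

£6.82

Risk-neutral probability p = (1 + 0.06 − 0.65)/(1.2 − 0.65) = 0.4100/0.5500 = 0.7455
Terminal stock prices: S_uu = 129.6, S_ud = 70.2, S_dd = 38.03
Terminal payoffs (K − S): max(-49.6, 0) = 0, max(9.8, 0) = 9.8, max(41.97, 0) = 41.97
Node u (S = 108): continuation = 1/1.06·[0.7455·0.0000 + 0.2545·9.8000] = 2.3533; exercise value = 0.0000 ≤ continuation, so V_u = 2.3533
Node d (S = 58.5): continuation = 1/1.06·[0.7455·9.8000 + 0.2545·41.9750] = 16.9717; exercise value = 21.5000 > continuation, so V_d = 21.5000 (exercise)
Node 0 (S = 90): continuation = 1/1.06·[0.7455·2.3533 + 0.2545·21.5000] = 6.8180; exercise value = 0.0000 ≤ continuation, so V_0 = 6.8180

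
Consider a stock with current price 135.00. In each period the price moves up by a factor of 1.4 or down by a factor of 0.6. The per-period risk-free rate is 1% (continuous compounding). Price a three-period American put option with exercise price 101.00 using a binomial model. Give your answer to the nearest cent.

19.99

Risk-neutral probability p = (e^0.01 − 0.6)/(1.4 − 0.6) = 0.4101/0.8000 = 0.5126
Terminal stock prices: S_uuu = 370.4, S_uud = 158.8, S_udd = 68.04, S_ddd = 29.16
Terminal payoffs (K − S): max(-269.4, 0) = 0, max(-57.76, 0) = 0, max(32.96, 0) = 32.96, max(71.84, 0) = 71.84
Node uu (S = 264.6): continuation = e^(−0.01)·[0.5126·0.0000 + 0.4874·0.0000] = 0.0000; exercise value = 0.0000 ≤ continuation, so V_uu = 0.0000
Node ud (S = 113.4): continuation = e^(−0.01)·[0.5126·0.0000 + 0.4874·32.9600] = 15.9061; exercise value = 0.0000 ≤ continuation, so V_ud = 15.9061
Node dd (S = 48.6): continuation = e^(−0.01)·[0.5126·32.9600 + 0.4874·71.8400] = 51.3950; exercise value = 52.4000 > continuation, so V_dd = 52.4000 (exercise)
Node u (S = 189): continuation = e^(−0.01)·[0.5126·0.0000 + 0.4874·15.9061] = 7.6761; exercise value = 0.0000 ≤ continuation, so V_u = 7.6761
Node d (S = 81): continuation = e^(−0.01)·[0.5126·15.9061 + 0.4874·52.4000] = 33.3593; exercise value = 20.0000 ≤ continuation, so V_d = 33.3593
Node 0 (S = 135): continuation = e^(−0.01)·[0.5126·7.6761 + 0.4874·33.3593] = 19.9941; exercise value = 0.0000 ≤ continuation, so V_0 = 19.9941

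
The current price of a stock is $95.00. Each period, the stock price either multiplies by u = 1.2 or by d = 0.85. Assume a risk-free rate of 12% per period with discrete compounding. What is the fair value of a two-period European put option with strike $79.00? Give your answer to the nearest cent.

Risk-neutral probability p = (1 + 0.12 − 0.85)/(1.2 − 0.85) = 0.2700/0.3500 = 0.7714
Terminal stock prices: S_uu = 136.8, S_ud = 96.9, S_dd = 68.64
Terminal payoffs (K − S): max(-57.8, 0) = 0, max(-17.9, 0) = 0, max(10.36, 0) = 10.36
Node u (S = 114): V_u = 1/1.12·[0.7714·0.0000 + 0.2286·0.0000] = 0.0000
Node d (S = 80.75): V_d = 1/1.12·[0.7714·0.0000 + 0.2286·10.3625] = 2.1148
Node 0 (S = 95): V_0 = 1/1.12·[0.7714·0.0000 + 0.2286·2.1148] = 0.4316

$0.43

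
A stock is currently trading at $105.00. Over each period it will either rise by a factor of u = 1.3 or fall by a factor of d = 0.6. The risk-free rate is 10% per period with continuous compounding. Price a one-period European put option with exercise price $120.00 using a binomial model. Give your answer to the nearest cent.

Risk-neutral probability p = (e^0.1 − 0.6)/(1.3 − 0.6) = 0.5052/0.7000 = 0.7217
Terminal stock prices: S_u = 136.5, S_d = 63
Terminal payoffs (K − S): max(-16.5, 0) = 0, max(57, 0) = 57
Node 0 (S = 105): V_0 = e^(−0.1)·[0.7217·0.0000 + 0.2783·57.0000] = 14.3549

$14.35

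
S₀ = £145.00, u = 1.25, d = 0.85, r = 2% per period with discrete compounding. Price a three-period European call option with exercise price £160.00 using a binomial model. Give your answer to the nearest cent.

£18.48

Risk-neutral probability p = (1 + 0.02 − 0.85)/(1.25 − 0.85) = 0.1700/0.4000 = 0.4250
Terminal stock prices: S_uuu = 283.2, S_uud = 192.6, S_udd = 131, S_ddd = 89.05
Terminal payoffs (S − K): max(123.2, 0) = 123.2, max(32.58, 0) = 32.58, max(-29.05, 0) = 0, max(-70.95, 0) = 0
Node uu (S = 226.6): V_uu = 1/1.02·[0.4250·123.2031 + 0.5750·32.5781] = 69.6998
Node ud (S = 154.1): V_ud = 1/1.02·[0.4250·32.5781 + 0.5750·0.0000] = 13.5742
Node dd (S = 104.8): V_dd = 1/1.02·[0.4250·0.0000 + 0.5750·0.0000] = 0.0000
Node u (S = 181.2): V_u = 1/1.02·[0.4250·69.6998 + 0.5750·13.5742] = 36.6937
Node d (S = 123.2): V_d = 1/1.02·[0.4250·13.5742 + 0.5750·0.0000] = 5.6559
Node 0 (S = 145): V_0 = 1/1.02·[0.4250·36.6937 + 0.5750·5.6559] = 18.4774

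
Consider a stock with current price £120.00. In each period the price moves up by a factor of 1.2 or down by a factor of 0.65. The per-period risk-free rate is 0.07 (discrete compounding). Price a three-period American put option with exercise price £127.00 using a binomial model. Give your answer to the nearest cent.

£17.74

Risk-neutral probability p = (1 + 0.07 − 0.65)/(1.2 − 0.65) = 0.4200/0.5500 = 0.7636
Terminal stock prices: S_uuu = 207.4, S_uud = 112.3, S_udd = 60.84, S_ddd = 32.95
Terminal payoffs (K − S): max(-80.36, 0) = 0, max(14.68, 0) = 14.68, max(66.16, 0) = 66.16, max(94.05, 0) = 94.05
Node uu (S = 172.8): continuation = 1/1.07·[0.7636·0.0000 + 0.2364·14.6800] = 3.2428; exercise value = 0.0000 ≤ continuation, so V_uu = 3.2428
Node ud (S = 93.6): continuation = 1/1.07·[0.7636·14.6800 + 0.2364·66.1600] = 25.0916; exercise value = 33.4000 > continuation, so V_ud = 33.4000 (exercise)
Node dd (S = 50.7): continuation = 1/1.07·[0.7636·66.1600 + 0.2364·94.0450] = 67.9916; exercise value = 76.3000 > continuation, so V_dd = 76.3000 (exercise)
Node u (S = 144): continuation = 1/1.07·[0.7636·3.2428 + 0.2364·33.4000] = 9.6924; exercise value = 0.0000 ≤ continuation, so V_u = 9.6924
Node d (S = 78): continuation = 1/1.07·[0.7636·33.4000 + 0.2364·76.3000] = 40.6916; exercise value = 49.0000 > continuation, so V_d = 49.0000 (exercise)
Node 0 (S = 120): continuation = 1/1.07·[0.7636·9.6924 + 0.2364·49.0000] = 17.7414; exercise value = 7.0000 ≤ continuation, so V_0 = 17.7414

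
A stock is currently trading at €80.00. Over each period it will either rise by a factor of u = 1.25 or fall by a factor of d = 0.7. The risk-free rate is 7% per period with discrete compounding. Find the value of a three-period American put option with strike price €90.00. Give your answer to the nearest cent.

€14.55

Risk-neutral probability p = (1 + 0.07 − 0.7)/(1.25 − 0.7) = 0.3700/0.5500 = 0.6727
Terminal stock prices: S_uuu = 156.2, S_uud = 87.5, S_udd = 49, S_ddd = 27.44
Terminal payoffs (K − S): max(-66.25, 0) = 0, max(2.5, 0) = 2.5, max(41, 0) = 41, max(62.56, 0) = 62.56
Node uu (S = 125): continuation = 1/1.07·[0.6727·0.0000 + 0.3273·2.5000] = 0.7647; exercise value = 0.0000 ≤ continuation, so V_uu = 0.7647
Node ud (S = 70): continuation = 1/1.07·[0.6727·2.5000 + 0.3273·41.0000] = 14.1121; exercise value = 20.0000 > continuation, so V_ud = 20.0000 (exercise)
Node dd (S = 39.2): continuation = 1/1.07·[0.6727·41.0000 + 0.3273·62.5600] = 44.9121; exercise value = 50.8000 > continuation, so V_dd = 50.8000 (exercise)
Node u (S = 100): continuation = 1/1.07·[0.6727·0.7647 + 0.3273·20.0000] = 6.5980; exercise value = 0.0000 ≤ continuation, so V_u = 6.5980
Node d (S = 56): continuation = 1/1.07·[0.6727·20.0000 + 0.3273·50.8000] = 28.1121; exercise value = 34.0000 > continuation, so V_d = 34.0000 (exercise)
Node 0 (S = 80): continuation = 1/1.07·[0.6727·6.5980 + 0.3273·34.0000] = 14.5476; exercise value = 10.0000 ≤ continuation, so V_0 = 14.5476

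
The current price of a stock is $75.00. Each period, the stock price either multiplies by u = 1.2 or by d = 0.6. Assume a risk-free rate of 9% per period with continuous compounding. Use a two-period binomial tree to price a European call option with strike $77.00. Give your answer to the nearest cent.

$17.56

Risk-neutral probability p = (e^0.09 − 0.6)/(1.2 − 0.6) = 0.4942/0.6000 = 0.8236
Terminal stock prices: S_uu = 108, S_ud = 54, S_dd = 27
Terminal payoffs (S − K): max(31, 0) = 31, max(-23, 0) = 0, max(-50, 0) = 0
Node u (S = 90): V_u = e^(−0.09)·[0.8236·31.0000 + 0.1764·0.0000] = 23.3348
Node d (S = 45): V_d = e^(−0.09)·[0.8236·0.0000 + 0.1764·0.0000] = 0.0000
Node 0 (S = 75): V_0 = e^(−0.09)·[0.8236·23.3348 + 0.1764·0.0000] = 17.5649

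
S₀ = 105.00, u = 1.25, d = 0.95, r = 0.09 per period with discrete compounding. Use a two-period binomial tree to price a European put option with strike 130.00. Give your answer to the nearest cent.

Risk-neutral probability p = (1 + 0.09 − 0.95)/(1.25 − 0.95) = 0.1400/0.3000 = 0.4667
Terminal stock prices: S_uu = 164.1, S_ud = 124.7, S_dd = 94.76
Terminal payoffs (K − S): max(-34.06, 0) = 0, max(5.312, 0) = 5.312, max(35.24, 0) = 35.24
Node u (S = 131.2): V_u = 1/1.09·[0.4667·0.0000 + 0.5333·5.3125] = 2.5994
Node d (S = 99.75): V_d = 1/1.09·[0.4667·5.3125 + 0.5333·35.2375] = 19.5161
Node 0 (S = 105): V_0 = 1/1.09·[0.4667·2.5994 + 0.5333·19.5161] = 10.6620

10.66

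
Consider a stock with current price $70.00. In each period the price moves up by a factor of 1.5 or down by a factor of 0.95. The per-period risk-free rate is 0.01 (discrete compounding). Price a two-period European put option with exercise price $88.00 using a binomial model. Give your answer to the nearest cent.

$19.32

Risk-neutral probability p = (1 + 0.01 − 0.95)/(1.5 − 0.95) = 0.0600/0.5500 = 0.1091
Terminal stock prices: S_uu = 157.5, S_ud = 99.75, S_dd = 63.17
Terminal payoffs (K − S): max(-69.5, 0) = 0, max(-11.75, 0) = 0, max(24.83, 0) = 24.83
Node u (S = 105): V_u = 1/1.01·[0.1091·0.0000 + 0.8909·0.0000] = 0.0000
Node d (S = 66.5): V_d = 1/1.01·[0.1091·0.0000 + 0.8909·24.8250] = 21.8978
Node 0 (S = 70): V_0 = 1/1.01·[0.1091·0.0000 + 0.8909·21.8978] = 19.3158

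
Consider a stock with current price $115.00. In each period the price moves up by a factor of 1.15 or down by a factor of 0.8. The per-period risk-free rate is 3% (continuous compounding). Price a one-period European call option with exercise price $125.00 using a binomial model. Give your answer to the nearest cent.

$4.63

Risk-neutral probability p = (e^0.03 − 0.8)/(1.15 − 0.8) = 0.2305/0.3500 = 0.6584
Terminal stock prices: S_u = 132.2, S_d = 92
Terminal payoffs (S − K): max(7.25, 0) = 7.25, max(-33, 0) = 0
Node 0 (S = 115): V_0 = e^(−0.03)·[0.6584·7.2500 + 0.3416·0.0000] = 4.6326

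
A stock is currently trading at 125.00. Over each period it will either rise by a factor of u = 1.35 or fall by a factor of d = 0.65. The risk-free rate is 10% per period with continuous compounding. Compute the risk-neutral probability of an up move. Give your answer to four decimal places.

p = 0.6502

Risk-neutral probability p = (e^0.1 − 0.65)/(1.35 − 0.65) = 0.4552/0.7000 = 0.6502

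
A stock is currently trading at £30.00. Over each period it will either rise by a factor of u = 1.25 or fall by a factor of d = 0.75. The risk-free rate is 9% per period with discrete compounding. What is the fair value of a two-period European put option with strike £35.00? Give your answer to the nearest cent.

£4.08

Risk-neutral probability p = (1 + 0.09 − 0.75)/(1.25 − 0.75) = 0.3400/0.5000 = 0.6800
Terminal stock prices: S_uu = 46.88, S_ud = 28.12, S_dd = 16.88
Terminal payoffs (K − S): max(-11.88, 0) = 0, max(6.875, 0) = 6.875, max(18.12, 0) = 18.12
Node u (S = 37.5): V_u = 1/1.09·[0.6800·0.0000 + 0.3200·6.8750] = 2.0183
Node d (S = 22.5): V_d = 1/1.09·[0.6800·6.8750 + 0.3200·18.1250] = 9.6101
Node 0 (S = 30): V_0 = 1/1.09·[0.6800·2.0183 + 0.3200·9.6101] = 4.0805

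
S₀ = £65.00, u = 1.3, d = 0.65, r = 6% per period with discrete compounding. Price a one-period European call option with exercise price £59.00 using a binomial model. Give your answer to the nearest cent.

£15.17

Risk-neutral probability p = (1 + 0.06 − 0.65)/(1.3 − 0.65) = 0.4100/0.6500 = 0.6308
Terminal stock prices: S_u = 84.5, S_d = 42.25
Terminal payoffs (S − K): max(25.5, 0) = 25.5, max(-16.75, 0) = 0
Node 0 (S = 65): V_0 = 1/1.06·[0.6308·25.5000 + 0.3692·0.0000] = 15.1742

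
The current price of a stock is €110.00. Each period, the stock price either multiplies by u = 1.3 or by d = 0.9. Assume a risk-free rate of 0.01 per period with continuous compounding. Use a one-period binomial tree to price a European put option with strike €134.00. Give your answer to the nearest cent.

Risk-neutral probability p = (e^0.01 − 0.9)/(1.3 − 0.9) = 0.1101/0.4000 = 0.2751
Terminal stock prices: S_u = 143, S_d = 99
Terminal payoffs (K − S): max(-9, 0) = 0, max(35, 0) = 35
Node 0 (S = 110): V_0 = e^(−0.01)·[0.2751·0.0000 + 0.7249·35.0000] = 25.1182

€25.12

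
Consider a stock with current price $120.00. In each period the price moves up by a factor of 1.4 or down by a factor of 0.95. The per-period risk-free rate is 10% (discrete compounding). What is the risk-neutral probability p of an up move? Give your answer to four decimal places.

Risk-neutral probability p = (1 + 0.1 − 0.95)/(1.4 − 0.95) = 0.1500/0.4500 = 0.3333

p = 0.3333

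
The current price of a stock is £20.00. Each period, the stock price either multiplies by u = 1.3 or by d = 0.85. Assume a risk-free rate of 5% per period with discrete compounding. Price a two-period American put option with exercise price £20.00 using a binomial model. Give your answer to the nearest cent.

Risk-neutral probability p = (1 + 0.05 − 0.85)/(1.3 − 0.85) = 0.2000/0.4500 = 0.4444
Terminal stock prices: S_uu = 33.8, S_ud = 22.1, S_dd = 14.45
Terminal payoffs (K − S): max(-13.8, 0) = 0, max(-2.1, 0) = 0, max(5.55, 0) = 5.55
Node u (S = 26): continuation = 1/1.05·[0.4444·0.0000 + 0.5556·0.0000] = 0.0000; exercise value = 0.0000 ≤ continuation, so V_u = 0.0000
Node d (S = 17): continuation = 1/1.05·[0.4444·0.0000 + 0.5556·5.5500] = 2.9365; exercise value = 3.0000 > continuation, so V_d = 3.0000 (exercise)
Node 0 (S = 20): continuation = 1/1.05·[0.4444·0.0000 + 0.5556·3.0000] = 1.5873; exercise value = 0.0000 ≤ continuation, so V_0 = 1.5873

£1.59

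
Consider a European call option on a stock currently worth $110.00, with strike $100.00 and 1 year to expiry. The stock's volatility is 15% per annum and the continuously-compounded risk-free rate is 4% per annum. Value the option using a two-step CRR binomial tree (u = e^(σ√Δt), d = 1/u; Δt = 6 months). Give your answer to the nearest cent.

CRR parameters: u = e^(σ√Δt) = e^(0.15·√0.5) = 1.1119, d = 1/u = 0.8994
Per-period rate: rΔt = 0.04·0.5 = 0.02, so R = e^0.02 = 1.0202
Risk-neutral probability p = (e^0.02 − 0.8994)/(1.1119 − 0.8994) = 0.1208/0.2125 = 0.5686
Terminal stock prices: S_uu = 136, S_ud = 110, S_dd = 88.97
Terminal payoffs (S − K): max(35.99, 0) = 35.99, max(10, 0) = 10, max(-11.03, 0) = 0
Node u (S = 122.3): V_u = e^(−0.02)·[0.5686·35.9942 + 0.4314·10.0000] = 24.2886
Node d (S = 98.93): V_d = e^(−0.02)·[0.5686·10.0000 + 0.4314·0.0000] = 5.5730
Node 0 (S = 110): V_0 = e^(−0.02)·[0.5686·24.2886 + 0.4314·5.5730] = 15.8929

$15.89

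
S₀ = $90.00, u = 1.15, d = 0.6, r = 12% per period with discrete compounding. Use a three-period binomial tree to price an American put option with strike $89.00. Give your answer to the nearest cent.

Risk-neutral probability p = (1 + 0.12 − 0.6)/(1.15 − 0.6) = 0.5200/0.5500 = 0.9455
Terminal stock prices: S_uuu = 136.9, S_uud = 71.41, S_udd = 37.26, S_ddd = 19.44
Terminal payoffs (K − S): max(-47.88, 0) = 0, max(17.59, 0) = 17.59, max(51.74, 0) = 51.74, max(69.56, 0) = 69.56
Node uu (S = 119): continuation = 1/1.12·[0.9455·0.0000 + 0.0545·17.5850] = 0.8564; exercise value = 0.0000 ≤ continuation, so V_uu = 0.8564
Node ud (S = 62.1): continuation = 1/1.12·[0.9455·17.5850 + 0.0545·51.7400] = 17.3643; exercise value = 26.9000 > continuation, so V_ud = 26.9000 (exercise)
Node dd (S = 32.4): continuation = 1/1.12·[0.9455·51.7400 + 0.0545·69.5600] = 47.0643; exercise value = 56.6000 > continuation, so V_dd = 56.6000 (exercise)
Node u (S = 103.5): continuation = 1/1.12·[0.9455·0.8564 + 0.0545·26.9000] = 2.0330; exercise value = 0.0000 ≤ continuation, so V_u = 2.0330
Node d (S = 54): continuation = 1/1.12·[0.9455·26.9000 + 0.0545·56.6000] = 25.4643; exercise value = 35.0000 > continuation, so V_d = 35.0000 (exercise)
Node 0 (S = 90): continuation = 1/1.12·[0.9455·2.0330 + 0.0545·35.0000] = 3.4207; exercise value = 0.0000 ≤ continuation, so V_0 = 3.4207

$3.42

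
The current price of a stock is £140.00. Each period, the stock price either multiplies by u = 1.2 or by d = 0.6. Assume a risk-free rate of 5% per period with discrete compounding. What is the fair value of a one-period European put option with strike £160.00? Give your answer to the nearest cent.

Risk-neutral probability p = (1 + 0.05 − 0.6)/(1.2 − 0.6) = 0.4500/0.6000 = 0.7500
Terminal stock prices: S_u = 168, S_d = 84
Terminal payoffs (K − S): max(-8, 0) = 0, max(76, 0) = 76
Node 0 (S = 140): V_0 = 1/1.05·[0.7500·0.0000 + 0.2500·76.0000] = 18.0952

£18.10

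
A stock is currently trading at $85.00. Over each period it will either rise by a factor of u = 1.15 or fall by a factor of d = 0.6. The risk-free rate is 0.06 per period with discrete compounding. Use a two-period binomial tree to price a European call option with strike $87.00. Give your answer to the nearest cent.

$15.82

Risk-neutral probability p = (1 + 0.06 − 0.6)/(1.15 − 0.6) = 0.4600/0.5500 = 0.8364
Terminal stock prices: S_uu = 112.4, S_ud = 58.65, S_dd = 30.6
Terminal payoffs (S − K): max(25.41, 0) = 25.41, max(-28.35, 0) = 0, max(-56.4, 0) = 0
Node u (S = 97.75): V_u = 1/1.06·[0.8364·25.4125 + 0.1636·0.0000] = 20.0510
Node d (S = 51): V_d = 1/1.06·[0.8364·0.0000 + 0.1636·0.0000] = 0.0000
Node 0 (S = 85): V_0 = 1/1.06·[0.8364·20.0510 + 0.1636·0.0000] = 15.8207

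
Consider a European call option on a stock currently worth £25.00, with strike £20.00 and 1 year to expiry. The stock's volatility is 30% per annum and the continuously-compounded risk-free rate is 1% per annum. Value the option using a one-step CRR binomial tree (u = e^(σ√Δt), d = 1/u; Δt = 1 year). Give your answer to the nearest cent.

CRR parameters: u = e^(σ√Δt) = e^(0.3·√1) = 1.3499, d = 1/u = 0.7408
Per-period rate: rΔt = 0.01·1 = 0.01, so R = e^0.01 = 1.0101
Risk-neutral probability p = (e^0.01 − 0.7408)/(1.3499 − 0.7408) = 0.2692/0.6090 = 0.4421
Terminal stock prices: S_u = 33.75, S_d = 18.52
Terminal payoffs (S − K): max(13.75, 0) = 13.75, max(-1.48, 0) = 0
Node 0 (S = 25): V_0 = e^(−0.01)·[0.4421·13.7465 + 0.5579·0.0000] = 6.0163

£6.02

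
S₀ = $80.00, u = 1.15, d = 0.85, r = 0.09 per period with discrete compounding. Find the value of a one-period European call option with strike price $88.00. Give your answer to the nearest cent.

Risk-neutral probability p = (1 + 0.09 − 0.85)/(1.15 − 0.85) = 0.2400/0.3000 = 0.8000
Terminal stock prices: S_u = 92, S_d = 68
Terminal payoffs (S − K): max(4, 0) = 4, max(-20, 0) = 0
Node 0 (S = 80): V_0 = 1/1.09·[0.8000·4.0000 + 0.2000·0.0000] = 2.9358

$2.94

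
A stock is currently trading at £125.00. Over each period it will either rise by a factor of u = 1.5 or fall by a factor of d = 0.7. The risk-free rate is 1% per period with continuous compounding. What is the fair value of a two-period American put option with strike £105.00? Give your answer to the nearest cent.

£16.08

Risk-neutral probability p = (e^0.01 − 0.7)/(1.5 − 0.7) = 0.3101/0.8000 = 0.3876
Terminal stock prices: S_uu = 281.2, S_ud = 131.2, S_dd = 61.25
Terminal payoffs (K − S): max(-176.2, 0) = 0, max(-26.25, 0) = 0, max(43.75, 0) = 43.75
Node u (S = 187.5): continuation = e^(−0.01)·[0.3876·0.0000 + 0.6124·0.0000] = 0.0000; exercise value = 0.0000 ≤ continuation, so V_u = 0.0000
Node d (S = 87.5): continuation = e^(−0.01)·[0.3876·0.0000 + 0.6124·43.7500] = 26.5275; exercise value = 17.5000 ≤ continuation, so V_d = 26.5275
Node 0 (S = 125): continuation = e^(−0.01)·[0.3876·0.0000 + 0.6124·26.5275] = 16.0848; exercise value = 0.0000 ≤ continuation, so V_0 = 16.0848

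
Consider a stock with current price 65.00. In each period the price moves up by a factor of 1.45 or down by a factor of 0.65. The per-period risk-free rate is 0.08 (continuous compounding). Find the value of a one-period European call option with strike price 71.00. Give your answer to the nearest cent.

11.62

Risk-neutral probability p = (e^0.08 − 0.65)/(1.45 − 0.65) = 0.4333/0.8000 = 0.5416
Terminal stock prices: S_u = 94.25, S_d = 42.25
Terminal payoffs (S − K): max(23.25, 0) = 23.25, max(-28.75, 0) = 0
Node 0 (S = 65): V_0 = e^(−0.08)·[0.5416·23.2500 + 0.4584·0.0000] = 11.6243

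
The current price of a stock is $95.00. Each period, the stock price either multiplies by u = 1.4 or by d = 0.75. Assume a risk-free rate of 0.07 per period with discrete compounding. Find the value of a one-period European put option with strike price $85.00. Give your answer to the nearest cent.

Risk-neutral probability p = (1 + 0.07 − 0.75)/(1.4 − 0.75) = 0.3200/0.6500 = 0.4923
Terminal stock prices: S_u = 133, S_d = 71.25
Terminal payoffs (K − S): max(-48, 0) = 0, max(13.75, 0) = 13.75
Node 0 (S = 95): V_0 = 1/1.07·[0.4923·0.0000 + 0.5077·13.7500] = 6.5241

$6.52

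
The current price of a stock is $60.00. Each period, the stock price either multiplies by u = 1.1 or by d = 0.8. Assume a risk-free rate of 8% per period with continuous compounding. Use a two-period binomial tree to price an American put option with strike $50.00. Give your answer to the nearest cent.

Risk-neutral probability p = (e^0.08 − 0.8)/(1.1 − 0.8) = 0.2833/0.3000 = 0.9443
Terminal stock prices: S_uu = 72.6, S_ud = 52.8, S_dd = 38.4
Terminal payoffs (K − S): max(-22.6, 0) = 0, max(-2.8, 0) = 0, max(11.6, 0) = 11.6
Node u (S = 66): continuation = e^(−0.08)·[0.9443·0.0000 + 0.0557·0.0000] = 0.0000; exercise value = 0.0000 ≤ continuation, so V_u = 0.0000
Node d (S = 48): continuation = e^(−0.08)·[0.9443·0.0000 + 0.0557·11.6000] = 0.5965; exercise value = 2.0000 > continuation, so V_d = 2.0000 (exercise)
Node 0 (S = 60): continuation = e^(−0.08)·[0.9443·0.0000 + 0.0557·2.0000] = 0.1029; exercise value = 0.0000 ≤ continuation, so V_0 = 0.1029

$0.10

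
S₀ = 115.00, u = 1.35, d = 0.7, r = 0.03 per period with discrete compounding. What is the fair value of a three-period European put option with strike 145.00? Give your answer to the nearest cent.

34.81

Risk-neutral probability p = (1 + 0.03 − 0.7)/(1.35 − 0.7) = 0.3300/0.6500 = 0.5077
Terminal stock prices: S_uuu = 282.9, S_uud = 146.7, S_udd = 76.07, S_ddd = 39.44
Terminal payoffs (K − S): max(-137.9, 0) = 0, max(-1.711, 0) = 0, max(68.93, 0) = 68.93, max(105.6, 0) = 105.6
Node uu (S = 209.6): V_uu = 1/1.03·[0.5077·0.0000 + 0.4923·0.0000] = 0.0000
Node ud (S = 108.7): V_ud = 1/1.03·[0.5077·0.0000 + 0.4923·68.9275] = 32.9452
Node dd (S = 56.35): V_dd = 1/1.03·[0.5077·68.9275 + 0.4923·105.5550] = 84.4267
Node u (S = 155.2): V_u = 1/1.03·[0.5077·0.0000 + 0.4923·32.9452] = 15.7468
Node d (S = 80.5): V_d = 1/1.03·[0.5077·32.9452 + 0.4923·84.4267] = 56.5922
Node 0 (S = 115): V_0 = 1/1.03·[0.5077·15.7468 + 0.4923·56.5922] = 34.8109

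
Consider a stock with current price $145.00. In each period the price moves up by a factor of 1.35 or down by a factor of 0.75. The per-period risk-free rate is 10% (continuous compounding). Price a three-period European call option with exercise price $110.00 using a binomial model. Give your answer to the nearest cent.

Risk-neutral probability p = (e^0.1 − 0.75)/(1.35 − 0.75) = 0.3552/0.6000 = 0.5920
Terminal stock prices: S_uuu = 356.8, S_uud = 198.2, S_udd = 110.1, S_ddd = 61.17
Terminal payoffs (S − K): max(246.8, 0) = 246.8, max(88.2, 0) = 88.2, max(0.1094, 0) = 0.1094, max(-48.83, 0) = 0
Node uu (S = 264.3): V_uu = e^(−0.1)·[0.5920·246.7544 + 0.4080·88.1969] = 164.7304
Node ud (S = 146.8): V_ud = e^(−0.1)·[0.5920·88.1969 + 0.4080·0.1094] = 47.2804
Node dd (S = 81.56): V_dd = e^(−0.1)·[0.5920·0.1094 + 0.4080·0.0000] = 0.0586
Node u (S = 195.8): V_u = e^(−0.1)·[0.5920·164.7304 + 0.4080·47.2804] = 105.6896
Node d (S = 108.8): V_d = e^(−0.1)·[0.5920·47.2804 + 0.4080·0.0586] = 25.3459
Node 0 (S = 145): V_0 = e^(−0.1)·[0.5920·105.6896 + 0.4080·25.3459] = 65.9676

$65.97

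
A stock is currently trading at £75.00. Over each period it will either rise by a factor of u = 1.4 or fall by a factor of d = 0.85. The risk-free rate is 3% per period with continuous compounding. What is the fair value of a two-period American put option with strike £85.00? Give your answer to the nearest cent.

Risk-neutral probability p = (e^0.03 − 0.85)/(1.4 − 0.85) = 0.1805/0.5500 = 0.3281
Terminal stock prices: S_uu = 147, S_ud = 89.25, S_dd = 54.19
Terminal payoffs (K − S): max(-62, 0) = 0, max(-4.25, 0) = 0, max(30.81, 0) = 30.81
Node u (S = 105): continuation = e^(−0.03)·[0.3281·0.0000 + 0.6719·0.0000] = 0.0000; exercise value = 0.0000 ≤ continuation, so V_u = 0.0000
Node d (S = 63.75): continuation = e^(−0.03)·[0.3281·0.0000 + 0.6719·30.8125] = 20.0911; exercise value = 21.2500 > continuation, so V_d = 21.2500 (exercise)
Node 0 (S = 75): continuation = e^(−0.03)·[0.3281·0.0000 + 0.6719·21.2500] = 13.8559; exercise value = 10.0000 ≤ continuation, so V_0 = 13.8559

£13.86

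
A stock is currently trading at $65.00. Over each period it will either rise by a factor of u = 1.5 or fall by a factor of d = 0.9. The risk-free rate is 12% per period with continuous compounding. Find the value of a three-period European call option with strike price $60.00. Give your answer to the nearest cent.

Risk-neutral probability p = (e^0.12 − 0.9)/(1.5 − 0.9) = 0.2275/0.6000 = 0.3792
Terminal stock prices: S_uuu = 219.4, S_uud = 131.6, S_udd = 78.98, S_ddd = 47.39
Terminal payoffs (S − K): max(159.4, 0) = 159.4, max(71.62, 0) = 71.62, max(18.98, 0) = 18.98, max(-12.61, 0) = 0
Node uu (S = 146.2): V_uu = e^(−0.12)·[0.3792·159.3750 + 0.6208·71.6250] = 93.0348
Node ud (S = 87.75): V_ud = e^(−0.12)·[0.3792·71.6250 + 0.6208·18.9750] = 34.5348
Node dd (S = 52.65): V_dd = e^(−0.12)·[0.3792·18.9750 + 0.6208·0.0000] = 6.3810
Node u (S = 97.5): V_u = e^(−0.12)·[0.3792·93.0348 + 0.6208·34.5348] = 50.3023
Node d (S = 58.5): V_d = e^(−0.12)·[0.3792·34.5348 + 0.6208·6.3810] = 15.1272
Node 0 (S = 65): V_0 = e^(−0.12)·[0.3792·50.3023 + 0.6208·15.1272] = 25.2455

$25.25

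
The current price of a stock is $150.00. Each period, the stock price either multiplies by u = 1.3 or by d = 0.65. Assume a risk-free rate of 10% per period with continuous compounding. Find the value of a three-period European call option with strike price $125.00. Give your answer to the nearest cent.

Risk-neutral probability p = (e^0.1 − 0.65)/(1.3 − 0.65) = 0.4552/0.6500 = 0.7003
Terminal stock prices: S_uuu = 329.6, S_uud = 164.8, S_udd = 82.39, S_ddd = 41.19
Terminal payoffs (S − K): max(204.6, 0) = 204.6, max(39.78, 0) = 39.78, max(-42.61, 0) = 0, max(-83.81, 0) = 0
Node uu (S = 253.5): V_uu = e^(−0.1)·[0.7003·204.5500 + 0.2997·39.7750] = 140.3953
Node ud (S = 126.8): V_ud = e^(−0.1)·[0.7003·39.7750 + 0.2997·0.0000] = 25.2024
Node dd (S = 63.38): V_dd = e^(−0.1)·[0.7003·0.0000 + 0.2997·0.0000] = 0.0000
Node u (S = 195): V_u = e^(−0.1)·[0.7003·140.3953 + 0.2997·25.2024] = 95.7931
Node d (S = 97.5): V_d = e^(−0.1)·[0.7003·25.2024 + 0.2997·0.0000] = 15.9688
Node 0 (S = 150): V_0 = e^(−0.1)·[0.7003·95.7931 + 0.2997·15.9688] = 65.0278

$65.03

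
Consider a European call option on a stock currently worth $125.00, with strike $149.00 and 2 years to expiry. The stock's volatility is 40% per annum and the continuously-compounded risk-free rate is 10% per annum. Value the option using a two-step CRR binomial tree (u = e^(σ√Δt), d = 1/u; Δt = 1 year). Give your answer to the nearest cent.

CRR parameters: u = e^(σ√Δt) = e^(0.4·√1) = 1.4918, d = 1/u = 0.6703
Per-period rate: rΔt = 0.1·1 = 0.1, so R = e^0.1 = 1.1052
Risk-neutral probability p = (e^0.1 − 0.6703)/(1.4918 − 0.6703) = 0.4349/0.8215 = 0.5293
Terminal stock prices: S_uu = 278.2, S_ud = 125, S_dd = 56.17
Terminal payoffs (S − K): max(129.2, 0) = 129.2, max(-24, 0) = 0, max(-92.83, 0) = 0
Node u (S = 186.5): V_u = e^(−0.1)·[0.5293·129.1926 + 0.4707·0.0000] = 61.8783
Node d (S = 83.79): V_d = e^(−0.1)·[0.5293·0.0000 + 0.4707·0.0000] = 0.0000
Node 0 (S = 125): V_0 = e^(−0.1)·[0.5293·61.8783 + 0.4707·0.0000] = 29.6374

$29.64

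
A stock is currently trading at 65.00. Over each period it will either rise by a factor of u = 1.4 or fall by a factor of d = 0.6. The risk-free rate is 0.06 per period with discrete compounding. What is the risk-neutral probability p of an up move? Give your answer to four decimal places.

p = 0.5750

Risk-neutral probability p = (1 + 0.06 − 0.6)/(1.4 − 0.6) = 0.4600/0.8000 = 0.5750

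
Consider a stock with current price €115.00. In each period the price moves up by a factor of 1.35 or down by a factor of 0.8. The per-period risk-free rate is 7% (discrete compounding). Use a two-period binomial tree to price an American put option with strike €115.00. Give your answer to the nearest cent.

Risk-neutral probability p = (1 + 0.07 − 0.8)/(1.35 − 0.8) = 0.2700/0.5500 = 0.4909
Terminal stock prices: S_uu = 209.6, S_ud = 124.2, S_dd = 73.6
Terminal payoffs (K − S): max(-94.59, 0) = 0, max(-9.2, 0) = 0, max(41.4, 0) = 41.4
Node u (S = 155.2): continuation = 1/1.07·[0.4909·0.0000 + 0.5091·0.0000] = 0.0000; exercise value = 0.0000 ≤ continuation, so V_u = 0.0000
Node d (S = 92): continuation = 1/1.07·[0.4909·0.0000 + 0.5091·41.4000] = 19.6975; exercise value = 23.0000 > continuation, so V_d = 23.0000 (exercise)
Node 0 (S = 115): continuation = 1/1.07·[0.4909·0.0000 + 0.5091·23.0000] = 10.9431; exercise value = 0.0000 ≤ continuation, so V_0 = 10.9431

€10.94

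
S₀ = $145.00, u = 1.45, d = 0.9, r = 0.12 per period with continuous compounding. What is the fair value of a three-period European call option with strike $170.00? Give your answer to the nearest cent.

$35.44

Risk-neutral probability p = (e^0.12 − 0.9)/(1.45 − 0.9) = 0.2275/0.5500 = 0.4136
Terminal stock prices: S_uuu = 442.1, S_uud = 274.4, S_udd = 170.3, S_ddd = 105.7
Terminal payoffs (S − K): max(272.1, 0) = 272.1, max(104.4, 0) = 104.4, max(0.3025, 0) = 0.3025, max(-64.29, 0) = 0
Node uu (S = 304.9): V_uu = e^(−0.12)·[0.4136·272.0506 + 0.5864·104.3763] = 154.0860
Node ud (S = 189.2): V_ud = e^(−0.12)·[0.4136·104.3763 + 0.5864·0.3025] = 38.4485
Node dd (S = 117.5): V_dd = e^(−0.12)·[0.4136·0.3025 + 0.5864·0.0000] = 0.1110
Node u (S = 210.2): V_u = e^(−0.12)·[0.4136·154.0860 + 0.5864·38.4485] = 76.5233
Node d (S = 130.5): V_d = e^(−0.12)·[0.4136·38.4485 + 0.5864·0.1110] = 14.1628
Node 0 (S = 145): V_0 = e^(−0.12)·[0.4136·76.5233 + 0.5864·14.1628] = 35.4387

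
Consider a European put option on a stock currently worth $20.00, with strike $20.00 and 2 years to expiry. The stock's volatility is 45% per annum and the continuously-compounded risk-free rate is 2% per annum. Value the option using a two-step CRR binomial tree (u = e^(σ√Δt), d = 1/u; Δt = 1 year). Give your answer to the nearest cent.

CRR parameters: u = e^(σ√Δt) = e^(0.45·√1) = 1.5683, d = 1/u = 0.6376
Per-period rate: rΔt = 0.02·1 = 0.02, so R = e^0.02 = 1.0202
Risk-neutral probability p = (e^0.02 − 0.6376)/(1.5683 − 0.6376) = 0.3826/0.9307 = 0.4111
Terminal stock prices: S_uu = 49.19, S_ud = 20, S_dd = 8.131
Terminal payoffs (K − S): max(-29.19, 0) = 0, max(0, 0) = 0, max(11.87, 0) = 11.87
Node u (S = 31.37): V_u = e^(−0.02)·[0.4111·0.0000 + 0.5889·0.0000] = 0.0000
Node d (S = 12.75): V_d = e^(−0.02)·[0.4111·0.0000 + 0.5889·11.8686] = 6.8514
Node 0 (S = 20): V_0 = e^(−0.02)·[0.4111·0.0000 + 0.5889·6.8514] = 3.9551

$3.96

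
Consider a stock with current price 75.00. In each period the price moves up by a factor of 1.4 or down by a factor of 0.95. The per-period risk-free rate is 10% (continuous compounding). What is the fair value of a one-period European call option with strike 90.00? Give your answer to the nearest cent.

4.68

Risk-neutral probability p = (e^0.1 − 0.95)/(1.4 − 0.95) = 0.1552/0.4500 = 0.3448
Terminal stock prices: S_u = 105, S_d = 71.25
Terminal payoffs (S − K): max(15, 0) = 15, max(-18.75, 0) = 0
Node 0 (S = 75): V_0 = e^(−0.1)·[0.3448·15.0000 + 0.6552·0.0000] = 4.6801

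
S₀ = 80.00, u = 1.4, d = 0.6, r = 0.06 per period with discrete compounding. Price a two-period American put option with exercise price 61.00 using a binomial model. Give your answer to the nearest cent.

5.21

Risk-neutral probability p = (1 + 0.06 − 0.6)/(1.4 − 0.6) = 0.4600/0.8000 = 0.5750
Terminal stock prices: S_uu = 156.8, S_ud = 67.2, S_dd = 28.8
Terminal payoffs (K − S): max(-95.8, 0) = 0, max(-6.2, 0) = 0, max(32.2, 0) = 32.2
Node u (S = 112): continuation = 1/1.06·[0.5750·0.0000 + 0.4250·0.0000] = 0.0000; exercise value = 0.0000 ≤ continuation, so V_u = 0.0000
Node d (S = 48): continuation = 1/1.06·[0.5750·0.0000 + 0.4250·32.2000] = 12.9104; exercise value = 13.0000 > continuation, so V_d = 13.0000 (exercise)
Node 0 (S = 80): continuation = 1/1.06·[0.5750·0.0000 + 0.4250·13.0000] = 5.2123; exercise value = 0.0000 ≤ continuation, so V_0 = 5.2123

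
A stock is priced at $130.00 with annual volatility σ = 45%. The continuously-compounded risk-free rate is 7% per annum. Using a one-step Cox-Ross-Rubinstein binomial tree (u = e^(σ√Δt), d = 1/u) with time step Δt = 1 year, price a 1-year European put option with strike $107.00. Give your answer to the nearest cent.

$11.97

CRR parameters: u = e^(σ√Δt) = e^(0.45·√1) = 1.5683, d = 1/u = 0.6376
Per-period rate: rΔt = 0.07·1 = 0.07, so R = e^0.07 = 1.0725
Risk-neutral probability p = (e^0.07 − 0.6376)/(1.5683 − 0.6376) = 0.4349/0.9307 = 0.4673
Terminal stock prices: S_u = 203.9, S_d = 82.89
Terminal payoffs (K − S): max(-96.88, 0) = 0, max(24.11, 0) = 24.11
Node 0 (S = 130): V_0 = e^(−0.07)·[0.4673·0.0000 + 0.5327·24.1083] = 11.9750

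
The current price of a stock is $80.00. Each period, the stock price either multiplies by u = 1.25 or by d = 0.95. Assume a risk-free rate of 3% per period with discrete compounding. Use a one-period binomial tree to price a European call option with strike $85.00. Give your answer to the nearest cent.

$3.88

Risk-neutral probability p = (1 + 0.03 − 0.95)/(1.25 − 0.95) = 0.0800/0.3000 = 0.2667
Terminal stock prices: S_u = 100, S_d = 76
Terminal payoffs (S − K): max(15, 0) = 15, max(-9, 0) = 0
Node 0 (S = 80): V_0 = 1/1.03·[0.2667·15.0000 + 0.7333·0.0000] = 3.8835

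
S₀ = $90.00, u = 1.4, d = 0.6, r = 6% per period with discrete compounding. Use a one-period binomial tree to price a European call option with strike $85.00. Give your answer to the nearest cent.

Risk-neutral probability p = (1 + 0.06 − 0.6)/(1.4 − 0.6) = 0.4600/0.8000 = 0.5750
Terminal stock prices: S_u = 126, S_d = 54
Terminal payoffs (S − K): max(41, 0) = 41, max(-31, 0) = 0
Node 0 (S = 90): V_0 = 1/1.06·[0.5750·41.0000 + 0.4250·0.0000] = 22.2406

$22.24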